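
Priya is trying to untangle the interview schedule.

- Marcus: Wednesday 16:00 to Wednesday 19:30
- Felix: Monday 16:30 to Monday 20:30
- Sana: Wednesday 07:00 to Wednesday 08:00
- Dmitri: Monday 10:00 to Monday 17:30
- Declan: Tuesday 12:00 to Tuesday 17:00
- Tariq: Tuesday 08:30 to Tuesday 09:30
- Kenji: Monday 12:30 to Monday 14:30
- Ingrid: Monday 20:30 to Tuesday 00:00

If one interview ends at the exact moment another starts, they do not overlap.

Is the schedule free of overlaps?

Sorted by start: Dmitri, Kenji, Felix, Ingrid, Tariq, Declan, Sana, Marcus.
Kenji starts before Dmitri ends → Dmitri and Kenji overlap.
That's a conflict, so the schedule is not conflict-free.

No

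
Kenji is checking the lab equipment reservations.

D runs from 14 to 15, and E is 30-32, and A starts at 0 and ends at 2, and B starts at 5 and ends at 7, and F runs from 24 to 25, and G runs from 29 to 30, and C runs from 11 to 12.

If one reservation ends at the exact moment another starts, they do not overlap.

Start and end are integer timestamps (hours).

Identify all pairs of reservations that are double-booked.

no conflicts

Sorted by start: A, B, C, D, F, G, E.
B starts after A ends — done with A.
C starts after B ends — done with B.
D starts after C ends — done with C.
F starts after D ends — done with D.
G starts after F ends — done with F.
E starts exactly when G ends (back-to-back, no overlap).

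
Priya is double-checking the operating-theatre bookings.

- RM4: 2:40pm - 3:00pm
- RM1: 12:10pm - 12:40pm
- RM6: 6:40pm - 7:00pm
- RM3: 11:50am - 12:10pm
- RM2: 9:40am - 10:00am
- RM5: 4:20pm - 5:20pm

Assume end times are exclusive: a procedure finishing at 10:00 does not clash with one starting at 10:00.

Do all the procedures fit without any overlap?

Yes

Check each pair: they overlap iff neither finishes before the other starts.
Sorted by start: RM2, RM3, RM1, RM4, RM5, RM6.
RM3 starts after RM2 ends; RM2 is clear from here.
RM1 starts exactly when RM3 ends (back-to-back, no overlap); RM3 is clear from here.
RM4 starts after RM1 ends; RM1 is clear from here.
RM5 starts after RM4 ends; RM4 is clear from here.
RM6 starts after RM5 ends.
Every pair is clear; the schedule has no overlaps.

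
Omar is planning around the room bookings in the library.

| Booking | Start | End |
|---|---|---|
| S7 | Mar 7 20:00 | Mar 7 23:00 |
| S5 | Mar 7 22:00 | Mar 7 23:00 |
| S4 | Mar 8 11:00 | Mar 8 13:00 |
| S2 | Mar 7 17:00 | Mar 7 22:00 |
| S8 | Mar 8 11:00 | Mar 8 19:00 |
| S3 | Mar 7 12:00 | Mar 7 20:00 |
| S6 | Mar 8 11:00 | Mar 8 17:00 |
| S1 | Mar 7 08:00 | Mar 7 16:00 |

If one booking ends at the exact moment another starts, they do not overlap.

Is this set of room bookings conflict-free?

No

Sorted by start: S1, S3, S2, S7, S5, S4, S6, S8.
S3 starts before S1 ends → S1 and S3 overlap.
That's a conflict, so the schedule is not conflict-free.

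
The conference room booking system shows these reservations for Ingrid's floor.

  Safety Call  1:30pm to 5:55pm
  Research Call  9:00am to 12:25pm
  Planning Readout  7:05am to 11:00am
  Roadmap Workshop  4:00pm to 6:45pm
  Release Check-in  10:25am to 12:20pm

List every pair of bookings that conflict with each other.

Sorted by start: Planning Readout, Research Call, Release Check-in, Safety Call, Roadmap Workshop.
Research Call starts before Planning Readout ends → Planning Readout and Research Call overlap.
Release Check-in starts before Planning Readout ends → Planning Readout and Release Check-in overlap.
Safety Call starts after Planning Readout ends, so Planning Readout has no further overlaps.
Release Check-in starts before Research Call ends → Research Call and Release Check-in overlap.
Safety Call starts after Research Call ends, so Research Call has no further overlaps.
Safety Call starts after Release Check-in ends, so Release Check-in has no further overlaps.
Roadmap Workshop starts before Safety Call ends → Safety Call and Roadmap Workshop overlap.

Planning Readout & Release Check-in, Planning Readout & Research Call, Release Check-in & Research Call, Roadmap Workshop & Safety Call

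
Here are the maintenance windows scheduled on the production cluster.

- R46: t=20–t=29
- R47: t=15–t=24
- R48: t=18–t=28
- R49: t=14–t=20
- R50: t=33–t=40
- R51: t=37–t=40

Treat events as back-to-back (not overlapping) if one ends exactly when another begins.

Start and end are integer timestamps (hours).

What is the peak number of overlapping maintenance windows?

Sweep the timeline, counting +1 at each start and −1 at each end (ends before starts at a tie):
t=14 start R49 → 1
t=15 start R47 → 2
t=18 start R48 → 3
t=20 end R49 → 2
t=20 start R46 → 3
t=24 end R47 → 2
t=28 end R48 → 1
t=29 end R46 → 0
t=33 start R50 → 1
t=37 start R51 → 2
t=40 end R50 → 1
t=40 end R51 → 0
Peak is 3, at t=18 (R47, R48, R49).

3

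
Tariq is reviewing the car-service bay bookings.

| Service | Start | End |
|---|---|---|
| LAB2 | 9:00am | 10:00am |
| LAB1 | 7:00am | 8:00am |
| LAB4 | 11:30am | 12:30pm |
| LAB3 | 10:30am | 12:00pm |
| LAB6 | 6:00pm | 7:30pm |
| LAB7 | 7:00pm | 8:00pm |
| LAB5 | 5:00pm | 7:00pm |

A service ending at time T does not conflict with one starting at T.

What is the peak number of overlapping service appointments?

2

Sweep the timeline, counting +1 at each start and −1 at each end (ends before starts at a tie):
7:00am start LAB1 → 1
8:00am end LAB1 → 0
9:00am start LAB2 → 1
10:00am end LAB2 → 0
10:30am start LAB3 → 1
11:30am start LAB4 → 2
12:00pm end LAB3 → 1
12:30pm end LAB4 → 0
5:00pm start LAB5 → 1
6:00pm start LAB6 → 2
7:00pm end LAB5 → 1
7:00pm start LAB7 → 2
7:30pm end LAB6 → 1
8:00pm end LAB7 → 0
Peak is 2, at 11:30am (LAB3, LAB4).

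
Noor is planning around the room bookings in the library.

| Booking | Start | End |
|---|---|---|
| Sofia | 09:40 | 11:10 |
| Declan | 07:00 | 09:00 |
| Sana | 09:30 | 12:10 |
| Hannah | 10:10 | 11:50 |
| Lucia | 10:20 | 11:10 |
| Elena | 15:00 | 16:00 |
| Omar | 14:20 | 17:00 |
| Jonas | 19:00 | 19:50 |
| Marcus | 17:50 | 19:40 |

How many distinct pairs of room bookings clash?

8

Sorted by start: Declan, Sana, Sofia, Hannah, Lucia, Omar, Elena, Marcus, Jonas.
Sana starts after Declan ends; Declan is clear from here.
Sofia starts before Sana ends → Sana and Sofia overlap.
Hannah starts before Sana ends → Sana and Hannah overlap.
Lucia starts before Sana ends → Sana and Lucia overlap.
Omar starts after Sana ends; Sana is clear from here.
Hannah starts before Sofia ends → Sofia and Hannah overlap.
Lucia starts before Sofia ends → Sofia and Lucia overlap.
Omar starts after Sofia ends; Sofia is clear from here.
Lucia starts before Hannah ends → Hannah and Lucia overlap.
Omar starts after Hannah ends; Hannah is clear from here.
Omar starts after Lucia ends; Lucia is clear from here.
Elena starts before Omar ends → Omar and Elena overlap.
Marcus starts after Omar ends; Omar is clear from here.
Marcus starts after Elena ends; Elena is clear from here.
Jonas starts before Marcus ends → Marcus and Jonas overlap.
Overlapping pairs: Elena & Omar, Hannah & Lucia, Hannah & Sana, Hannah & Sofia, Jonas & Marcus, Lucia & Sana, Lucia & Sofia, Sana & Sofia — 8 in total.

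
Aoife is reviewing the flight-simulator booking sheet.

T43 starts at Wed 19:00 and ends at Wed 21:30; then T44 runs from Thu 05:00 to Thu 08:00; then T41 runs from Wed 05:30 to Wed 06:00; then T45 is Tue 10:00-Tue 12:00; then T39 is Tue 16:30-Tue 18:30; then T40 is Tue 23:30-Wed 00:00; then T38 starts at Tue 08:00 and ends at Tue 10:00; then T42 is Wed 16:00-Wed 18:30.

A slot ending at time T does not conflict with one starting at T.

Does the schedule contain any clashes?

Sorted by start: T38, T45, T39, T40, T41, T42, T43, T44.
T45 starts exactly when T38 ends (back-to-back, no overlap) — done with T38.
T39 starts after T45 ends — done with T45.
T40 starts after T39 ends — done with T39.
T41 starts after T40 ends — done with T40.
T42 starts after T41 ends — done with T41.
T43 starts after T42 ends — done with T42.
T44 starts after T43 ends.
Every pair is clear; the schedule has no overlaps.

No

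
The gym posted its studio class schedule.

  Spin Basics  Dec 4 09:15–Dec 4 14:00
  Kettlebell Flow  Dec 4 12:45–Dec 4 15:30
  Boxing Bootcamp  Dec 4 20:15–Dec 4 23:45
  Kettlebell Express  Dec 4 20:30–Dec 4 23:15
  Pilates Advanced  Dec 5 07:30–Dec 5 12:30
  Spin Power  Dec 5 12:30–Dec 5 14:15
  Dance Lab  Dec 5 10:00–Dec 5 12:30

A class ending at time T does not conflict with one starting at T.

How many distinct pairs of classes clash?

3

Check each pair: they overlap iff neither finishes before the other starts.
Sorted by start: Spin Basics, Kettlebell Flow, Boxing Bootcamp, Kettlebell Express, Pilates Advanced, Dance Lab, Spin Power.
Kettlebell Flow starts before Spin Basics ends → Spin Basics and Kettlebell Flow overlap.
Boxing Bootcamp starts after Spin Basics ends; Spin Basics is clear from here.
Boxing Bootcamp starts after Kettlebell Flow ends; Kettlebell Flow is clear from here.
Kettlebell Express starts before Boxing Bootcamp ends → Boxing Bootcamp and Kettlebell Express overlap.
Pilates Advanced starts after Boxing Bootcamp ends; Boxing Bootcamp is clear from here.
Pilates Advanced starts after Kettlebell Express ends; Kettlebell Express is clear from here.
Dance Lab starts before Pilates Advanced ends → Pilates Advanced and Dance Lab overlap.
Spin Power starts exactly when Pilates Advanced ends (back-to-back, no overlap).
Spin Power starts exactly when Dance Lab ends (back-to-back, no overlap).
Overlapping pairs: Boxing Bootcamp & Kettlebell Express, Dance Lab & Pilates Advanced, Kettlebell Flow & Spin Basics — 3 in total.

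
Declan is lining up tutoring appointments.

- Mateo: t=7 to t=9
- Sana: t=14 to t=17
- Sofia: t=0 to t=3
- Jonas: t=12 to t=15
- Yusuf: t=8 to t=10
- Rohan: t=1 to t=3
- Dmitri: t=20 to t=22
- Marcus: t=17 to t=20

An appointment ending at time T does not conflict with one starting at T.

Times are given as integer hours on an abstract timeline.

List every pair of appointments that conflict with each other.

Jonas & Sana, Mateo & Yusuf, Rohan & Sofia

Sorted by start: Sofia, Rohan, Mateo, Yusuf, Jonas, Sana, Marcus, Dmitri.
Rohan starts before Sofia ends → Sofia and Rohan overlap.
Mateo starts after Sofia ends, so nothing later overlaps Sofia either.
Mateo starts after Rohan ends, so nothing later overlaps Rohan either.
Yusuf starts before Mateo ends → Mateo and Yusuf overlap.
Jonas starts after Mateo ends, so nothing later overlaps Mateo either.
Jonas starts after Yusuf ends, so nothing later overlaps Yusuf either.
Sana starts before Jonas ends → Jonas and Sana overlap.
Marcus starts after Jonas ends, so nothing later overlaps Jonas either.
Marcus starts exactly when Sana ends (back-to-back, no overlap), so nothing later overlaps Sana either.
Dmitri starts exactly when Marcus ends (back-to-back, no overlap).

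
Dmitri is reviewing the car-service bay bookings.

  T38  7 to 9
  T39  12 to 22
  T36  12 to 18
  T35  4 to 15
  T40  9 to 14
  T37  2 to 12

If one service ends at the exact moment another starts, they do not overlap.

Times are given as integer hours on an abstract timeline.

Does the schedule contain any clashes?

Yes

Two intervals overlap when each starts before the other ends.
Sorted by start: T37, T35, T38, T40, T36, T39.
T35 starts before T37 ends → T37 and T35 overlap.
That's a conflict, so the schedule is not conflict-free.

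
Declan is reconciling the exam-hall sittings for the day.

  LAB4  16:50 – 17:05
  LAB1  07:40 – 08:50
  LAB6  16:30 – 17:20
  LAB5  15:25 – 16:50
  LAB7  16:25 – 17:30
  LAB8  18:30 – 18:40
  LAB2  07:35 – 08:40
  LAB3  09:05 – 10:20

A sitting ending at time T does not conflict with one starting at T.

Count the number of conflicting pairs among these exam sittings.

Sorted by start: LAB2, LAB1, LAB3, LAB5, LAB7, LAB6, LAB4, LAB8.
LAB1 starts before LAB2 ends → LAB2 and LAB1 overlap.
LAB3 starts after LAB2 ends, so nothing later overlaps LAB2 either.
LAB3 starts after LAB1 ends, so nothing later overlaps LAB1 either.
LAB5 starts after LAB3 ends, so nothing later overlaps LAB3 either.
LAB7 starts before LAB5 ends → LAB5 and LAB7 overlap.
LAB6 starts before LAB5 ends → LAB5 and LAB6 overlap.
LAB4 starts exactly when LAB5 ends (back-to-back, no overlap), so nothing later overlaps LAB5 either.
LAB6 starts before LAB7 ends → LAB7 and LAB6 overlap.
LAB4 starts before LAB7 ends → LAB7 and LAB4 overlap.
LAB8 starts after LAB7 ends.
LAB4 starts before LAB6 ends → LAB6 and LAB4 overlap.
LAB8 starts after LAB6 ends.
LAB8 starts after LAB4 ends.
Overlapping pairs: LAB1 & LAB2, LAB4 & LAB6, LAB4 & LAB7, LAB5 & LAB6, LAB5 & LAB7, LAB6 & LAB7 — 6 in total.

6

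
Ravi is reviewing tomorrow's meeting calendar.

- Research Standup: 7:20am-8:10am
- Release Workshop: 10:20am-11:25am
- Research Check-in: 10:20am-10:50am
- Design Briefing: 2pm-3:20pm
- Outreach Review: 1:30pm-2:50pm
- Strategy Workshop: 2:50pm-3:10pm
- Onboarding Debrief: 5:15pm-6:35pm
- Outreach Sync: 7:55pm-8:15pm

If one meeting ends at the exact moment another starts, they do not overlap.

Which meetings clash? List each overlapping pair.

Check each pair: they overlap iff neither finishes before the other starts.
Sorted by start: Research Standup, Release Workshop, Research Check-in, Outreach Review, Design Briefing, Strategy Workshop, Onboarding Debrief, Outreach Sync.
Release Workshop starts after Research Standup ends, so Research Standup has no further overlaps.
Research Check-in starts before Release Workshop ends → Release Workshop and Research Check-in overlap.
Outreach Review starts after Release Workshop ends, so Release Workshop has no further overlaps.
Outreach Review starts after Research Check-in ends, so Research Check-in has no further overlaps.
Design Briefing starts before Outreach Review ends → Outreach Review and Design Briefing overlap.
Strategy Workshop starts exactly when Outreach Review ends (back-to-back, no overlap), so Outreach Review has no further overlaps.
Strategy Workshop starts before Design Briefing ends → Design Briefing and Strategy Workshop overlap.
Onboarding Debrief starts after Design Briefing ends, so Design Briefing has no further overlaps.
Onboarding Debrief starts after Strategy Workshop ends, so Strategy Workshop has no further overlaps.
Outreach Sync starts after Onboarding Debrief ends.

Design Briefing & Outreach Review, Design Briefing & Strategy Workshop, Release Workshop & Research Check-in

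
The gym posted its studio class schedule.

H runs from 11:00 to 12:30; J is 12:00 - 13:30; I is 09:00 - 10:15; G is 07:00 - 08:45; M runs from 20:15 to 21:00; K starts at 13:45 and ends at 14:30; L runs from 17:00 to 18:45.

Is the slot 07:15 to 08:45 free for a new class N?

G: starts 07:00 before N ends 08:45, and ends 08:45 after N starts 07:15 → overlap.
I: starts 09:00 at or after N ends 08:45 → clear.
H: starts 11:00 at or after N ends 08:45 → clear.
J: starts 12:00 at or after N ends 08:45 → clear.
K: starts 13:45 at or after N ends 08:45 → clear.
L: starts 17:00 at or after N ends 08:45 → clear.
M: starts 20:15 at or after N ends 08:45 → clear.
N overlaps G.

No — it overlaps G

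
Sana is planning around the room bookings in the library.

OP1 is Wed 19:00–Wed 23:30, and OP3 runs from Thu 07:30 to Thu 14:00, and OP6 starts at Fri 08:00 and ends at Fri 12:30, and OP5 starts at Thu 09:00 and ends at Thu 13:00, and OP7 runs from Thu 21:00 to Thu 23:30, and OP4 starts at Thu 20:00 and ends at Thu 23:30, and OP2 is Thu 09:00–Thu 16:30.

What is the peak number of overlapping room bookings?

Walk through starts and ends in time order (an end at T is processed before a start at T):
Wed 19:00 start OP1 → 1
Wed 23:30 end OP1 → 0
Thu 07:30 start OP3 → 1
Thu 09:00 start OP2 → 2
Thu 09:00 start OP5 → 3
Thu 13:00 end OP5 → 2
Thu 14:00 end OP3 → 1
Thu 16:30 end OP2 → 0
Thu 20:00 start OP4 → 1
Thu 21:00 start OP7 → 2
Thu 23:30 end OP4 → 1
Thu 23:30 end OP7 → 0
Fri 08:00 start OP6 → 1
Fri 12:30 end OP6 → 0
Peak is 3, at Thu 09:00 (OP2, OP3, OP5).

3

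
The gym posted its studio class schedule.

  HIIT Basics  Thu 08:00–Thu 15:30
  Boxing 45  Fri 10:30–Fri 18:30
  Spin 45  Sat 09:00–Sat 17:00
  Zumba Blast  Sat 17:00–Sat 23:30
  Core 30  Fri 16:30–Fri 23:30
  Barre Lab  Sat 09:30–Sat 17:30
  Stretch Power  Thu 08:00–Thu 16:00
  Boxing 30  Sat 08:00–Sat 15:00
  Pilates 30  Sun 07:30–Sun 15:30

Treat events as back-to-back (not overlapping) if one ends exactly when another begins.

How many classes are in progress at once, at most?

Walk through starts and ends in time order (an end at T is processed before a start at T):
Thu 08:00 start HIIT Basics → 1
Thu 08:00 start Stretch Power → 2
Thu 15:30 end HIIT Basics → 1
Thu 16:00 end Stretch Power → 0
Fri 10:30 start Boxing 45 → 1
Fri 16:30 start Core 30 → 2
Fri 18:30 end Boxing 45 → 1
Fri 23:30 end Core 30 → 0
Sat 08:00 start Boxing 30 → 1
Sat 09:00 start Spin 45 → 2
Sat 09:30 start Barre Lab → 3
Sat 15:00 end Boxing 30 → 2
Sat 17:00 end Spin 45 → 1
Sat 17:00 start Zumba Blast → 2
Sat 17:30 end Barre Lab → 1
Sat 23:30 end Zumba Blast → 0
Sun 07:30 start Pilates 30 → 1
Sun 15:30 end Pilates 30 → 0
Peak is 3, at Sat 09:30 (Barre Lab, Boxing 30, Spin 45).

3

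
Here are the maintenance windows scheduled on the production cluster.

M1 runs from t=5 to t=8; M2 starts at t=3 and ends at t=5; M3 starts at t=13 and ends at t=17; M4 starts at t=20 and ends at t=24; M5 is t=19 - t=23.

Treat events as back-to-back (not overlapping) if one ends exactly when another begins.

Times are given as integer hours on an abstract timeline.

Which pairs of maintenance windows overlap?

Check each pair: they overlap iff neither finishes before the other starts.
Sorted by start: M2, M1, M3, M5, M4.
M1 starts exactly when M2 ends (back-to-back, no overlap), so M2 has no further overlaps.
M3 starts after M1 ends, so M1 has no further overlaps.
M5 starts after M3 ends, so M3 has no further overlaps.
M4 starts before M5 ends → M5 and M4 overlap.

M4 & M5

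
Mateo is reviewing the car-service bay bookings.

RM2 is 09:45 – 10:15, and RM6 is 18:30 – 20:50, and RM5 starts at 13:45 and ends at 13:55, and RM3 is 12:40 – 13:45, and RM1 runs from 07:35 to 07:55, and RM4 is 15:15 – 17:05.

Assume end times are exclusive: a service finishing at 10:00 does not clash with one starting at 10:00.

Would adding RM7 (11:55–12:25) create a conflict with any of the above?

RM1: ends 07:55 at or before RM7 starts 11:55 → clear.
RM2: ends 10:15 at or before RM7 starts 11:55 → clear.
RM3: starts 12:40 at or after RM7 ends 12:25 → clear.
RM5: starts 13:45 at or after RM7 ends 12:25 → clear.
RM4: starts 15:15 at or after RM7 ends 12:25 → clear.
RM6: starts 18:30 at or after RM7 ends 12:25 → clear.

No — it doesn't clash with anything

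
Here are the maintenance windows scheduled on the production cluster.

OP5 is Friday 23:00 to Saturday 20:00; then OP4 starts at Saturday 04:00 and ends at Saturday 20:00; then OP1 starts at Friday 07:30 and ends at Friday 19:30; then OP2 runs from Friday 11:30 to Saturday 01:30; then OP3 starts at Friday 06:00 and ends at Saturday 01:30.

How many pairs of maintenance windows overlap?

Sorted by start: OP3, OP1, OP2, OP5, OP4.
OP1 starts before OP3 ends → OP3 and OP1 overlap.
OP2 starts before OP3 ends → OP3 and OP2 overlap.
OP5 starts before OP3 ends → OP3 and OP5 overlap.
OP4 starts after OP3 ends.
OP2 starts before OP1 ends → OP1 and OP2 overlap.
OP5 starts after OP1 ends — done with OP1.
OP5 starts before OP2 ends → OP2 and OP5 overlap.
OP4 starts after OP2 ends.
OP4 starts before OP5 ends → OP5 and OP4 overlap.
Overlapping pairs: OP1 & OP2, OP1 & OP3, OP2 & OP3, OP2 & OP5, OP3 & OP5, OP4 & OP5 — 6 in total.

6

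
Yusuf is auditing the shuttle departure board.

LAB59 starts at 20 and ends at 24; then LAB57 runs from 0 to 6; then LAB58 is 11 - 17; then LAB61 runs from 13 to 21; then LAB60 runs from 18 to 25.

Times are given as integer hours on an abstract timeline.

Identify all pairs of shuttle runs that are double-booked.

Sorted by start: LAB57, LAB58, LAB61, LAB60, LAB59.
LAB58 starts after LAB57 ends; LAB57 is clear from here.
LAB61 starts before LAB58 ends → LAB58 and LAB61 overlap.
LAB60 starts after LAB58 ends; LAB58 is clear from here.
LAB60 starts before LAB61 ends → LAB61 and LAB60 overlap.
LAB59 starts before LAB61 ends → LAB61 and LAB59 overlap.
LAB59 starts before LAB60 ends → LAB60 and LAB59 overlap.

LAB58 & LAB61, LAB59 & LAB60, LAB59 & LAB61, LAB60 & LAB61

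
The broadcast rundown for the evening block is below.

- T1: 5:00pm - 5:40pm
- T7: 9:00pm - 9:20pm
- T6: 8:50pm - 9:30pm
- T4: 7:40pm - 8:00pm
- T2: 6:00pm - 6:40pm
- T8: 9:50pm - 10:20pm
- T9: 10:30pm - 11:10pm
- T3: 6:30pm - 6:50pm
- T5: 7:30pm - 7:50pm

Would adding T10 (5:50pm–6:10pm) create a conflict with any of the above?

Yes — it overlaps T2

T1: ends 5:40pm at or before T10 starts 5:50pm → clear.
T2: starts 6:00pm before T10 ends 6:10pm, and ends 6:40pm after T10 starts 5:50pm → overlap.
T3: starts 6:30pm at or after T10 ends 6:10pm → clear.
T5: starts 7:30pm at or after T10 ends 6:10pm → clear.
T4: starts 7:40pm at or after T10 ends 6:10pm → clear.
T6: starts 8:50pm at or after T10 ends 6:10pm → clear.
T7: starts 9:00pm at or after T10 ends 6:10pm → clear.
T8: starts 9:50pm at or after T10 ends 6:10pm → clear.
T9: starts 10:30pm at or after T10 ends 6:10pm → clear.
T10 overlaps T2.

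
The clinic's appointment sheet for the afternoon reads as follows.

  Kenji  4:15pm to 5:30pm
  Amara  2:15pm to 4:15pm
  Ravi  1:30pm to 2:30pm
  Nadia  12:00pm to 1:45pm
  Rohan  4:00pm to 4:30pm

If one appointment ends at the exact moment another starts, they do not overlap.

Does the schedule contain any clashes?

Sorted by start: Nadia, Ravi, Amara, Rohan, Kenji.
Ravi starts before Nadia ends → Nadia and Ravi overlap.
That's a conflict, so the schedule is not conflict-free.

Yes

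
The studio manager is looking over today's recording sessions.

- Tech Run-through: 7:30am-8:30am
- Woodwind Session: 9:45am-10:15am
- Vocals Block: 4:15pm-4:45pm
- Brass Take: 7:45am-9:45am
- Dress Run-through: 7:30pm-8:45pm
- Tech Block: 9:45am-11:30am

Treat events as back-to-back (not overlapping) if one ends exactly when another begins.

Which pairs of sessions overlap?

Check each pair: they overlap iff neither finishes before the other starts.
Sorted by start: Tech Run-through, Brass Take, Tech Block, Woodwind Session, Vocals Block, Dress Run-through.
Brass Take starts before Tech Run-through ends → Tech Run-through and Brass Take overlap.
Tech Block starts after Tech Run-through ends, so Tech Run-through has no further overlaps.
Tech Block starts exactly when Brass Take ends (back-to-back, no overlap), so Brass Take has no further overlaps.
Woodwind Session starts before Tech Block ends → Tech Block and Woodwind Session overlap.
Vocals Block starts after Tech Block ends, so Tech Block has no further overlaps.
Vocals Block starts after Woodwind Session ends, so Woodwind Session has no further overlaps.
Dress Run-through starts after Vocals Block ends.

Brass Take & Tech Run-through, Tech Block & Woodwind Session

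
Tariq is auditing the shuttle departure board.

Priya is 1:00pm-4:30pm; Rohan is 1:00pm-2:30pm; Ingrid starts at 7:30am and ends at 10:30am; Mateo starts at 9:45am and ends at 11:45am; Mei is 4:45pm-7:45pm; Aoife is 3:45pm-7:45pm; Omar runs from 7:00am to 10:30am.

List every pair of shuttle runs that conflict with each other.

Sorted by start: Omar, Ingrid, Mateo, Rohan, Priya, Aoife, Mei.
Ingrid starts before Omar ends → Omar and Ingrid overlap.
Mateo starts before Omar ends → Omar and Mateo overlap.
Rohan starts after Omar ends — done with Omar.
Mateo starts before Ingrid ends → Ingrid and Mateo overlap.
Rohan starts after Ingrid ends — done with Ingrid.
Rohan starts after Mateo ends — done with Mateo.
Priya starts before Rohan ends → Rohan and Priya overlap.
Aoife starts after Rohan ends — done with Rohan.
Aoife starts before Priya ends → Priya and Aoife overlap.
Mei starts after Priya ends.
Mei starts before Aoife ends → Aoife and Mei overlap.

Aoife & Mei, Aoife & Priya, Ingrid & Mateo, Ingrid & Omar, Mateo & Omar, Priya & Rohan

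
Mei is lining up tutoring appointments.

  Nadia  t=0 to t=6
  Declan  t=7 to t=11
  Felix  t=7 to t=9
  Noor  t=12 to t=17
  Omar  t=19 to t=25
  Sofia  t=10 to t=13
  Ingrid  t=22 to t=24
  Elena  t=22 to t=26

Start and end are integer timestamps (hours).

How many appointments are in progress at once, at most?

Sweep the timeline, counting +1 at each start and −1 at each end (ends before starts at a tie):
t=0 start Nadia → 1
t=6 end Nadia → 0
t=7 start Declan → 1
t=7 start Felix → 2
t=9 end Felix → 1
t=10 start Sofia → 2
t=11 end Declan → 1
t=12 start Noor → 2
t=13 end Sofia → 1
t=17 end Noor → 0
t=19 start Omar → 1
t=22 start Elena → 2
t=22 start Ingrid → 3
t=24 end Ingrid → 2
t=25 end Omar → 1
t=26 end Elena → 0
Peak is 3, at t=22 (Elena, Ingrid, Omar).

3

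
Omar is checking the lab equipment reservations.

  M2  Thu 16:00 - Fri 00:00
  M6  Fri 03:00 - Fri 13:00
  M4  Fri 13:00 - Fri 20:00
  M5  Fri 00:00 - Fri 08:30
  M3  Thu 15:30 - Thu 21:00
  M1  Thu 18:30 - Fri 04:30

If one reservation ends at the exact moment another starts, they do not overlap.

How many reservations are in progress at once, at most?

3

Sort all start/end points and keep a running count:
Thu 15:30 start M3 → 1
Thu 16:00 start M2 → 2
Thu 18:30 start M1 → 3
Thu 21:00 end M3 → 2
Fri 00:00 end M2 → 1
Fri 00:00 start M5 → 2
Fri 03:00 start M6 → 3
Fri 04:30 end M1 → 2
Fri 08:30 end M5 → 1
Fri 13:00 end M6 → 0
Fri 13:00 start M4 → 1
Fri 20:00 end M4 → 0
Peak is 3, at Thu 18:30 (M1, M2, M3).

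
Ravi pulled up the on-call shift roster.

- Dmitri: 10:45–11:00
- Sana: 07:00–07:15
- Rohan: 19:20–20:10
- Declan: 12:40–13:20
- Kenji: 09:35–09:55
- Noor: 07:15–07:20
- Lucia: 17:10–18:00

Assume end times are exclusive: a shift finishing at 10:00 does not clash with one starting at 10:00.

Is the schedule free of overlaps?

Yes

Sorted by start: Sana, Noor, Kenji, Dmitri, Declan, Lucia, Rohan.
Noor starts exactly when Sana ends (back-to-back, no overlap), so nothing later overlaps Sana either.
Kenji starts after Noor ends, so nothing later overlaps Noor either.
Dmitri starts after Kenji ends, so nothing later overlaps Kenji either.
Declan starts after Dmitri ends, so nothing later overlaps Dmitri either.
Lucia starts after Declan ends, so nothing later overlaps Declan either.
Rohan starts after Lucia ends.
Every pair is clear; the schedule has no overlaps.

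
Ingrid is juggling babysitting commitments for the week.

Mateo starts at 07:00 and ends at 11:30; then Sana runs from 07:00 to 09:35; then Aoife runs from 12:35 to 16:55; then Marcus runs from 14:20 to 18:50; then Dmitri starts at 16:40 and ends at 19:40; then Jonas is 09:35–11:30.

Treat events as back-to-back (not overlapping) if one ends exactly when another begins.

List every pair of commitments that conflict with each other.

Check each pair: they overlap iff neither finishes before the other starts.
Sorted by start: Mateo, Sana, Jonas, Aoife, Marcus, Dmitri.
Sana starts before Mateo ends → Mateo and Sana overlap.
Jonas starts before Mateo ends → Mateo and Jonas overlap.
Aoife starts after Mateo ends, so nothing later overlaps Mateo either.
Jonas starts exactly when Sana ends (back-to-back, no overlap), so nothing later overlaps Sana either.
Aoife starts after Jonas ends, so nothing later overlaps Jonas either.
Marcus starts before Aoife ends → Aoife and Marcus overlap.
Dmitri starts before Aoife ends → Aoife and Dmitri overlap.
Dmitri starts before Marcus ends → Marcus and Dmitri overlap.

Aoife & Dmitri, Aoife & Marcus, Dmitri & Marcus, Jonas & Mateo, Mateo & Sana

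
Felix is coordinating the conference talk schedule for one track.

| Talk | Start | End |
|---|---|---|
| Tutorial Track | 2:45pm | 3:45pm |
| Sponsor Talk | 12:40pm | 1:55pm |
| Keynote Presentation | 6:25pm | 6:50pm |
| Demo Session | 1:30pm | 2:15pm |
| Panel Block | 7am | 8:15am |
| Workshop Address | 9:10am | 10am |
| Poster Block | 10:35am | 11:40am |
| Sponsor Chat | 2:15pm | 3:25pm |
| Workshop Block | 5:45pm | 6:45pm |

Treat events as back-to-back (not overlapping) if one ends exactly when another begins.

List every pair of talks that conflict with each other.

Demo Session & Sponsor Talk, Keynote Presentation & Workshop Block, Sponsor Chat & Tutorial Track

Two intervals overlap when each starts before the other ends.
Sorted by start: Panel Block, Workshop Address, Poster Block, Sponsor Talk, Demo Session, Sponsor Chat, Tutorial Track, Workshop Block, Keynote Presentation.
Workshop Address starts after Panel Block ends, so Panel Block has no further overlaps.
Poster Block starts after Workshop Address ends, so Workshop Address has no further overlaps.
Sponsor Talk starts after Poster Block ends, so Poster Block has no further overlaps.
Demo Session starts before Sponsor Talk ends → Sponsor Talk and Demo Session overlap.
Sponsor Chat starts after Sponsor Talk ends, so Sponsor Talk has no further overlaps.
Sponsor Chat starts exactly when Demo Session ends (back-to-back, no overlap), so Demo Session has no further overlaps.
Tutorial Track starts before Sponsor Chat ends → Sponsor Chat and Tutorial Track overlap.
Workshop Block starts after Sponsor Chat ends, so Sponsor Chat has no further overlaps.
Workshop Block starts after Tutorial Track ends, so Tutorial Track has no further overlaps.
Keynote Presentation starts before Workshop Block ends → Workshop Block and Keynote Presentation overlap.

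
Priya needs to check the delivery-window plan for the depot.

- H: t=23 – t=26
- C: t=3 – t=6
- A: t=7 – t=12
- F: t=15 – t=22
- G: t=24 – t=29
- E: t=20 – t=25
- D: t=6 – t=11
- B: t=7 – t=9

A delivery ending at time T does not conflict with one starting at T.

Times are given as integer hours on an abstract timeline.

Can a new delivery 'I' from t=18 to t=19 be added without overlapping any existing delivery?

No — it overlaps F

C: ends t=6 at or before I starts t=18 → clear.
D: ends t=11 at or before I starts t=18 → clear.
A: ends t=12 at or before I starts t=18 → clear.
B: ends t=9 at or before I starts t=18 → clear.
F: starts t=15 before I ends t=19, and ends t=22 after I starts t=18 → overlap.
E: starts t=20 at or after I ends t=19 → clear.
H: starts t=23 at or after I ends t=19 → clear.
G: starts t=24 at or after I ends t=19 → clear.
I overlaps F.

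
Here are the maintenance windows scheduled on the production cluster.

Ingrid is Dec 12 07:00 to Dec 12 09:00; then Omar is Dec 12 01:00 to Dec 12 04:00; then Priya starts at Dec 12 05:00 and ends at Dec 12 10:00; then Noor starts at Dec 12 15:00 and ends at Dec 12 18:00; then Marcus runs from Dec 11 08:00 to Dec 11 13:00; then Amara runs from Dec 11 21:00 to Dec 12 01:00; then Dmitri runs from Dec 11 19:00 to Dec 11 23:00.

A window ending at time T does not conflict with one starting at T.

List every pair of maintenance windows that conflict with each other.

Sorted by start: Marcus, Dmitri, Amara, Omar, Priya, Ingrid, Noor.
Dmitri starts after Marcus ends, so nothing later overlaps Marcus either.
Amara starts before Dmitri ends → Dmitri and Amara overlap.
Omar starts after Dmitri ends, so nothing later overlaps Dmitri either.
Omar starts exactly when Amara ends (back-to-back, no overlap), so nothing later overlaps Amara either.
Priya starts after Omar ends, so nothing later overlaps Omar either.
Ingrid starts before Priya ends → Priya and Ingrid overlap.
Noor starts after Priya ends.
Noor starts after Ingrid ends.

Amara & Dmitri, Ingrid & Priya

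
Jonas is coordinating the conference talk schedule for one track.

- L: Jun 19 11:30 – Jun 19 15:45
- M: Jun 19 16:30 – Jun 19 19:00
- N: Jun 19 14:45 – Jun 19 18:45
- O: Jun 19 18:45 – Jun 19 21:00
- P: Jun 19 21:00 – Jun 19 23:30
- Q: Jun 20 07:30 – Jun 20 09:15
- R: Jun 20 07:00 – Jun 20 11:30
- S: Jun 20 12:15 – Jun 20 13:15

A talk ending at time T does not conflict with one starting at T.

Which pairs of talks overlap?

L & N, M & N, M & O, Q & R

Check each pair: they overlap iff neither finishes before the other starts.
Sorted by start: L, N, M, O, P, R, Q, S.
N starts before L ends → L and N overlap.
M starts after L ends — done with L.
M starts before N ends → N and M overlap.
O starts exactly when N ends (back-to-back, no overlap) — done with N.
O starts before M ends → M and O overlap.
P starts after M ends — done with M.
P starts exactly when O ends (back-to-back, no overlap) — done with O.
R starts after P ends — done with P.
Q starts before R ends → R and Q overlap.
S starts after R ends.
S starts after Q ends.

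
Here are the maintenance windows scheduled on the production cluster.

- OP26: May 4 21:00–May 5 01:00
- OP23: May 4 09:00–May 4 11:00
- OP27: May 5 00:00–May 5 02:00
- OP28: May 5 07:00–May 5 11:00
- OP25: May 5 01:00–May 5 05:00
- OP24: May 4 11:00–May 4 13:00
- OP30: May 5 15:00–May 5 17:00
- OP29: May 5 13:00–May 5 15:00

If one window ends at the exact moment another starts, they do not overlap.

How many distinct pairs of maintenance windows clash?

Sorted by start: OP23, OP24, OP26, OP27, OP25, OP28, OP29, OP30.
OP24 starts exactly when OP23 ends (back-to-back, no overlap); OP23 is clear from here.
OP26 starts after OP24 ends; OP24 is clear from here.
OP27 starts before OP26 ends → OP26 and OP27 overlap.
OP25 starts exactly when OP26 ends (back-to-back, no overlap); OP26 is clear from here.
OP25 starts before OP27 ends → OP27 and OP25 overlap.
OP28 starts after OP27 ends; OP27 is clear from here.
OP28 starts after OP25 ends; OP25 is clear from here.
OP29 starts after OP28 ends; OP28 is clear from here.
OP30 starts exactly when OP29 ends (back-to-back, no overlap).
Overlapping pairs: OP25 & OP27, OP26 & OP27 — 2 in total.

2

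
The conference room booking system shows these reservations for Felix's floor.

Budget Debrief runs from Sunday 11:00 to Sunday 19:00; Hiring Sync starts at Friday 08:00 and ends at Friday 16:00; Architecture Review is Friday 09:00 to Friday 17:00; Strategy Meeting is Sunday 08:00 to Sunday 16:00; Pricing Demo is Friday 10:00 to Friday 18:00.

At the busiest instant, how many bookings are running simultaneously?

Walk through starts and ends in time order (an end at T is processed before a start at T):
Friday 08:00 start Hiring Sync → 1
Friday 09:00 start Architecture Review → 2
Friday 10:00 start Pricing Demo → 3
Friday 16:00 end Hiring Sync → 2
Friday 17:00 end Architecture Review → 1
Friday 18:00 end Pricing Demo → 0
Sunday 08:00 start Strategy Meeting → 1
Sunday 11:00 start Budget Debrief → 2
Sunday 16:00 end Strategy Meeting → 1
Sunday 19:00 end Budget Debrief → 0
Peak is 3, at Friday 10:00 (Architecture Review, Hiring Sync, Pricing Demo).

3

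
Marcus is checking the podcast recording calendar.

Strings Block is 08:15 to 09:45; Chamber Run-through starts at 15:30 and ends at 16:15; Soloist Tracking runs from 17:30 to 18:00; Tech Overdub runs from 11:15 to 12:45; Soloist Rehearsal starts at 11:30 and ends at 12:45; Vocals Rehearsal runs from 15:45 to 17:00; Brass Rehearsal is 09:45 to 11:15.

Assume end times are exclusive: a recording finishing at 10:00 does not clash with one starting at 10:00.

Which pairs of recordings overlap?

Check each pair: they overlap iff neither finishes before the other starts.
Sorted by start: Strings Block, Brass Rehearsal, Tech Overdub, Soloist Rehearsal, Chamber Run-through, Vocals Rehearsal, Soloist Tracking.
Brass Rehearsal starts exactly when Strings Block ends (back-to-back, no overlap) — done with Strings Block.
Tech Overdub starts exactly when Brass Rehearsal ends (back-to-back, no overlap) — done with Brass Rehearsal.
Soloist Rehearsal starts before Tech Overdub ends → Tech Overdub and Soloist Rehearsal overlap.
Chamber Run-through starts after Tech Overdub ends — done with Tech Overdub.
Chamber Run-through starts after Soloist Rehearsal ends — done with Soloist Rehearsal.
Vocals Rehearsal starts before Chamber Run-through ends → Chamber Run-through and Vocals Rehearsal overlap.
Soloist Tracking starts after Chamber Run-through ends.
Soloist Tracking starts after Vocals Rehearsal ends.

Chamber Run-through & Vocals Rehearsal, Soloist Rehearsal & Tech Overdub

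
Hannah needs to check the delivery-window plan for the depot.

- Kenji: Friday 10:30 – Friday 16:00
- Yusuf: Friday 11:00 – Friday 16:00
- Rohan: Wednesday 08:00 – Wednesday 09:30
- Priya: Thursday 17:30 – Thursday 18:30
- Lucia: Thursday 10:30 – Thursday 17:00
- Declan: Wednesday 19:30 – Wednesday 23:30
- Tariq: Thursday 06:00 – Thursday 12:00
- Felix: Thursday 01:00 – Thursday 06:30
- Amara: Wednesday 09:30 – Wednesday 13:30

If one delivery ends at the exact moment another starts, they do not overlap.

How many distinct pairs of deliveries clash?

3

Sorted by start: Rohan, Amara, Declan, Felix, Tariq, Lucia, Priya, Kenji, Yusuf.
Amara starts exactly when Rohan ends (back-to-back, no overlap); Rohan is clear from here.
Declan starts after Amara ends; Amara is clear from here.
Felix starts after Declan ends; Declan is clear from here.
Tariq starts before Felix ends → Felix and Tariq overlap.
Lucia starts after Felix ends; Felix is clear from here.
Lucia starts before Tariq ends → Tariq and Lucia overlap.
Priya starts after Tariq ends; Tariq is clear from here.
Priya starts after Lucia ends; Lucia is clear from here.
Kenji starts after Priya ends; Priya is clear from here.
Yusuf starts before Kenji ends → Kenji and Yusuf overlap.
Overlapping pairs: Felix & Tariq, Kenji & Yusuf, Lucia & Tariq — 3 in total.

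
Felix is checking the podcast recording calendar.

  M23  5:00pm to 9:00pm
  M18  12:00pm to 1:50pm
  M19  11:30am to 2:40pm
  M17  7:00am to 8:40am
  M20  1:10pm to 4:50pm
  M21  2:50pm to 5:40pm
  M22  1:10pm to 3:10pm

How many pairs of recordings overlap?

Sorted by start: M17, M19, M18, M20, M22, M21, M23.
M19 starts after M17 ends, so M17 has no further overlaps.
M18 starts before M19 ends → M19 and M18 overlap.
M20 starts before M19 ends → M19 and M20 overlap.
M22 starts before M19 ends → M19 and M22 overlap.
M21 starts after M19 ends, so M19 has no further overlaps.
M20 starts before M18 ends → M18 and M20 overlap.
M22 starts before M18 ends → M18 and M22 overlap.
M21 starts after M18 ends, so M18 has no further overlaps.
M22 starts before M20 ends → M20 and M22 overlap.
M21 starts before M20 ends → M20 and M21 overlap.
M23 starts after M20 ends.
M21 starts before M22 ends → M22 and M21 overlap.
M23 starts after M22 ends.
M23 starts before M21 ends → M21 and M23 overlap.
Overlapping pairs: M18 & M19, M18 & M20, M18 & M22, M19 & M20, M19 & M22, M20 & M21, M20 & M22, M21 & M22, M21 & M23 — 9 in total.

9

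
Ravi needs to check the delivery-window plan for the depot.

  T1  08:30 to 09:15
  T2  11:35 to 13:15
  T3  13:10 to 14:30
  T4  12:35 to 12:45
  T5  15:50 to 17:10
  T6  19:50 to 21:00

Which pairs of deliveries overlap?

T2 & T3, T2 & T4

Sorted by start: T1, T2, T4, T3, T5, T6.
T2 starts after T1 ends, so T1 has no further overlaps.
T4 starts before T2 ends → T2 and T4 overlap.
T3 starts before T2 ends → T2 and T3 overlap.
T5 starts after T2 ends, so T2 has no further overlaps.
T3 starts after T4 ends, so T4 has no further overlaps.
T5 starts after T3 ends, so T3 has no further overlaps.
T6 starts after T5 ends.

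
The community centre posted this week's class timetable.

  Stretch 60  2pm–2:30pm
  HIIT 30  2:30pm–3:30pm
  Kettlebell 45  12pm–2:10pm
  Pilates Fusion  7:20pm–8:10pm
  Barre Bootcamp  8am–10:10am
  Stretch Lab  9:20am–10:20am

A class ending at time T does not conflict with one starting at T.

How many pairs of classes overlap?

Sorted by start: Barre Bootcamp, Stretch Lab, Kettlebell 45, Stretch 60, HIIT 30, Pilates Fusion.
Stretch Lab starts before Barre Bootcamp ends → Barre Bootcamp and Stretch Lab overlap.
Kettlebell 45 starts after Barre Bootcamp ends — done with Barre Bootcamp.
Kettlebell 45 starts after Stretch Lab ends — done with Stretch Lab.
Stretch 60 starts before Kettlebell 45 ends → Kettlebell 45 and Stretch 60 overlap.
HIIT 30 starts after Kettlebell 45 ends — done with Kettlebell 45.
HIIT 30 starts exactly when Stretch 60 ends (back-to-back, no overlap) — done with Stretch 60.
Pilates Fusion starts after HIIT 30 ends.
Overlapping pairs: Barre Bootcamp & Stretch Lab, Kettlebell 45 & Stretch 60 — 2 in total.

2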